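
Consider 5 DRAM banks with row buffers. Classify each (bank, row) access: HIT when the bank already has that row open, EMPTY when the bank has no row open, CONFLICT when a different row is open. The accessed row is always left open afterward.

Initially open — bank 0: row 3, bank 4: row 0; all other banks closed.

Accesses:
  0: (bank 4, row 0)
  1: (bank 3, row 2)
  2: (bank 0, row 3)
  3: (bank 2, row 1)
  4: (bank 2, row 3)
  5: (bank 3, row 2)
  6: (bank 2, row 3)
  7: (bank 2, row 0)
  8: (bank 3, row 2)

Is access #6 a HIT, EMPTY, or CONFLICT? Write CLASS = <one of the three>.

CLASS = HIT

0: bank 4 row 0 — prev 0 → HIT
1: bank 3 row 2 — prev None → EMPTY
2: bank 0 row 3 — prev 3 → HIT
3: bank 2 row 1 — prev None → EMPTY
4: bank 2 row 3 — prev 1 → CONFLICT
5: bank 3 row 2 — prev 2 → HIT
6: bank 2 row 3 — prev 3 → HIT
7: bank 2 row 0 — prev 3 → CONFLICT
8: bank 3 row 2 — prev 2 → HIT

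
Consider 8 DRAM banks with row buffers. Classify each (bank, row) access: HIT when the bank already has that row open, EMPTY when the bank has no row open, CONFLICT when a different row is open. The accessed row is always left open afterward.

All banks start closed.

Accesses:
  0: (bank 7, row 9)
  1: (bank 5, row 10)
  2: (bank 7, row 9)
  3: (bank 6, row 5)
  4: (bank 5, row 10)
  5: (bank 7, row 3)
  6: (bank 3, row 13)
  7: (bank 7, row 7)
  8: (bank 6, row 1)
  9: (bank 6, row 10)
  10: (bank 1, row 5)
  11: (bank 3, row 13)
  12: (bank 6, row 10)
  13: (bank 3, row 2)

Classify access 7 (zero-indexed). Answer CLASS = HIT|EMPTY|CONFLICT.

CLASS = CONFLICT

step 0: bank7 None->9 [EMPTY]
step 1: bank5 None->10 [EMPTY]
step 2: bank7 9->9 [HIT]
step 3: bank6 None->5 [EMPTY]
step 4: bank5 10->10 [HIT]
step 5: bank7 9->3 [CONFLICT]
step 6: bank3 None->13 [EMPTY]
step 7: bank7 3->7 [CONFLICT]
step 8: bank6 5->1 [CONFLICT]
step 9: bank6 1->10 [CONFLICT]
step 10: bank1 None->5 [EMPTY]
step 11: bank3 13->13 [HIT]
step 12: bank6 10->10 [HIT]
step 13: bank3 13->2 [CONFLICT]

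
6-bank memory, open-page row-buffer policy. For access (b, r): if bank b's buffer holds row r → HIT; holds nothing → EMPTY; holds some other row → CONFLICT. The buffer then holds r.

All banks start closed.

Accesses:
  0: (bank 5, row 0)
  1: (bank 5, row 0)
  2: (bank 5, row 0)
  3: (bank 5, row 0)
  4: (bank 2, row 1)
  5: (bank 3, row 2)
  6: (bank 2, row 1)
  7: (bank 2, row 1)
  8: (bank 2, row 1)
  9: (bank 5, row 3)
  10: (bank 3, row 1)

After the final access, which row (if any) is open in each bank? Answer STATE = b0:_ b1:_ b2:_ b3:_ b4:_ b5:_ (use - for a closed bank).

#0 (5,0) E
#1 (5,0) H  (was 0)
#2 (5,0) H  (was 0)
#3 (5,0) H  (was 0)
#4 (2,1) E
#5 (3,2) E
#6 (2,1) H  (was 1)
#7 (2,1) H  (was 1)
#8 (2,1) H  (was 1)
#9 (5,3) C  (was 0)
#10 (3,1) C  (was 2)

STATE = b0:- b1:- b2:1 b3:1 b4:- b5:3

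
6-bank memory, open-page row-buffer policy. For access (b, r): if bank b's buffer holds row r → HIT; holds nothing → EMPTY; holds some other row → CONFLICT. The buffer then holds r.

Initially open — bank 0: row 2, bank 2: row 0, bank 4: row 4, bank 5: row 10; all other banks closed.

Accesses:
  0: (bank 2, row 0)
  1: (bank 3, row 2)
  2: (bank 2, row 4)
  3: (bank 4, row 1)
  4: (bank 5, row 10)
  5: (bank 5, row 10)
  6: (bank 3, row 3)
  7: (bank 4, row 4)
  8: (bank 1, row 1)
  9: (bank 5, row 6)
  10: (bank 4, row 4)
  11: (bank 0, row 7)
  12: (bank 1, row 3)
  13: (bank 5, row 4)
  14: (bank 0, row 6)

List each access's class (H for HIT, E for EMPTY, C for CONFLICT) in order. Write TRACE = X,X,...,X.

0: bank 2 row 0 — prev 0 → HIT
1: bank 3 row 2 — prev None → EMPTY
2: bank 2 row 4 — prev 0 → CONFLICT
3: bank 4 row 1 — prev 4 → CONFLICT
4: bank 5 row 10 — prev 10 → HIT
5: bank 5 row 10 — prev 10 → HIT
6: bank 3 row 3 — prev 2 → CONFLICT
7: bank 4 row 4 — prev 1 → CONFLICT
8: bank 1 row 1 — prev None → EMPTY
9: bank 5 row 6 — prev 10 → CONFLICT
10: bank 4 row 4 — prev 4 → HIT
11: bank 0 row 7 — prev 2 → CONFLICT
12: bank 1 row 3 — prev 1 → CONFLICT
13: bank 5 row 4 — prev 6 → CONFLICT
14: bank 0 row 6 — prev 7 → CONFLICT

TRACE = H,E,C,C,H,H,C,C,E,C,H,C,C,C,C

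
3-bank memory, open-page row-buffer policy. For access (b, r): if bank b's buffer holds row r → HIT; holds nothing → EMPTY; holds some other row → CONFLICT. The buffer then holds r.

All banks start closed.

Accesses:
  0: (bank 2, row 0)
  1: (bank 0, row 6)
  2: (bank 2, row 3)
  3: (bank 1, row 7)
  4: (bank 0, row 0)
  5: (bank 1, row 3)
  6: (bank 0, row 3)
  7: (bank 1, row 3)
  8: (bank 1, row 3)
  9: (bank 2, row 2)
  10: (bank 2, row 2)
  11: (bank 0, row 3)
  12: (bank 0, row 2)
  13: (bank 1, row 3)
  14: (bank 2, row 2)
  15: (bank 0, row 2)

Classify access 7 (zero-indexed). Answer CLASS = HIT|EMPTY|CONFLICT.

0: bank 2 row 0 — prev None → EMPTY
1: bank 0 row 6 — prev None → EMPTY
2: bank 2 row 3 — prev 0 → CONFLICT
3: bank 1 row 7 — prev None → EMPTY
4: bank 0 row 0 — prev 6 → CONFLICT
5: bank 1 row 3 — prev 7 → CONFLICT
6: bank 0 row 3 — prev 0 → CONFLICT
7: bank 1 row 3 — prev 3 → HIT
8: bank 1 row 3 — prev 3 → HIT
9: bank 2 row 2 — prev 3 → CONFLICT
10: bank 2 row 2 — prev 2 → HIT
11: bank 0 row 3 — prev 3 → HIT
12: bank 0 row 2 — prev 3 → CONFLICT
13: bank 1 row 3 — prev 3 → HIT
14: bank 2 row 2 — prev 2 → HIT
15: bank 0 row 2 — prev 2 → HIT

CLASS = HIT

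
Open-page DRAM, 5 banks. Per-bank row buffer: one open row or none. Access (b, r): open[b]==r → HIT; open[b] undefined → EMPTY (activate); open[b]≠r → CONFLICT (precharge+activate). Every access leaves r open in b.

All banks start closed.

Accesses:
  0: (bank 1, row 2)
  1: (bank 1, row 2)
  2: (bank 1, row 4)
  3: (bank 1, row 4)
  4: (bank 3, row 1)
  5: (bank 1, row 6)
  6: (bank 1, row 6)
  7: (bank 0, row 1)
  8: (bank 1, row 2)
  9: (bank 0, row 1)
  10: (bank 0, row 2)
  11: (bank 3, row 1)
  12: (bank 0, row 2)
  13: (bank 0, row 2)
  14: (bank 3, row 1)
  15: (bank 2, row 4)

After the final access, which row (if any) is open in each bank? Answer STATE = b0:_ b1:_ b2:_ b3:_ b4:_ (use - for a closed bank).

STATE = b0:2 b1:2 b2:4 b3:1 b4:-

step 0: bank1 None->2 [EMPTY]
step 1: bank1 2->2 [HIT]
step 2: bank1 2->4 [CONFLICT]
step 3: bank1 4->4 [HIT]
step 4: bank3 None->1 [EMPTY]
step 5: bank1 4->6 [CONFLICT]
step 6: bank1 6->6 [HIT]
step 7: bank0 None->1 [EMPTY]
step 8: bank1 6->2 [CONFLICT]
step 9: bank0 1->1 [HIT]
step 10: bank0 1->2 [CONFLICT]
step 11: bank3 1->1 [HIT]
step 12: bank0 2->2 [HIT]
step 13: bank0 2->2 [HIT]
step 14: bank3 1->1 [HIT]
step 15: bank2 None->4 [EMPTY]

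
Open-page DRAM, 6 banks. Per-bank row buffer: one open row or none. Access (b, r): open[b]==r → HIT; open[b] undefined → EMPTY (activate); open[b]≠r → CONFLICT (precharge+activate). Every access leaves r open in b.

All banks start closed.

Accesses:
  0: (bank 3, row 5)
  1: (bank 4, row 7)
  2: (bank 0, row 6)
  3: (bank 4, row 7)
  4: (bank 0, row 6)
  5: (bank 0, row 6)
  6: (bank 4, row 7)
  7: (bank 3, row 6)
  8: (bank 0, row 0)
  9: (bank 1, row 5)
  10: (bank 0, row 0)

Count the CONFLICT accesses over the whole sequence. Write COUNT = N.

COUNT = 2

step 0: bank3 None->5 [EMPTY]
step 1: bank4 None->7 [EMPTY]
step 2: bank0 None->6 [EMPTY]
step 3: bank4 7->7 [HIT]
step 4: bank0 6->6 [HIT]
step 5: bank0 6->6 [HIT]
step 6: bank4 7->7 [HIT]
step 7: bank3 5->6 [CONFLICT]
step 8: bank0 6->0 [CONFLICT]
step 9: bank1 None->5 [EMPTY]
step 10: bank0 0->0 [HIT]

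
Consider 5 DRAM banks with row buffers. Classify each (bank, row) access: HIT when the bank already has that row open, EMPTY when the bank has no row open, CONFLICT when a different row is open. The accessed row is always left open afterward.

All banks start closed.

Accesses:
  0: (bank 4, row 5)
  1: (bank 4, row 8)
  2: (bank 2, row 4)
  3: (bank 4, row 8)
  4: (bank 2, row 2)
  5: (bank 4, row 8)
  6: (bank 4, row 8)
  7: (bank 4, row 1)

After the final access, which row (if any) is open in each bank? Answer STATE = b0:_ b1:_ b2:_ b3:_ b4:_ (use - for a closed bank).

step 0: bank4 None->5 [EMPTY]
step 1: bank4 5->8 [CONFLICT]
step 2: bank2 None->4 [EMPTY]
step 3: bank4 8->8 [HIT]
step 4: bank2 4->2 [CONFLICT]
step 5: bank4 8->8 [HIT]
step 6: bank4 8->8 [HIT]
step 7: bank4 8->1 [CONFLICT]

STATE = b0:- b1:- b2:2 b3:- b4:1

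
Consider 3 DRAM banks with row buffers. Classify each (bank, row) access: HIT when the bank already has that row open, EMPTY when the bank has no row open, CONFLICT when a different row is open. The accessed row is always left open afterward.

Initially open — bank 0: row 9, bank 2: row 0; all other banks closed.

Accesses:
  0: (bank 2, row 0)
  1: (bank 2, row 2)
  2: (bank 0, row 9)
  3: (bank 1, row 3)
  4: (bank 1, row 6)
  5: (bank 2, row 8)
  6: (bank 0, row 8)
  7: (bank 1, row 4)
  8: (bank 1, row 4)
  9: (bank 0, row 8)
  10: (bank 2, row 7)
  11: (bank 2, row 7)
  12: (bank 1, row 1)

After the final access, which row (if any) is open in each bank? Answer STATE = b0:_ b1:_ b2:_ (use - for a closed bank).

STATE = b0:8 b1:1 b2:7

0: bank 2 row 0 — prev 0 → HIT
1: bank 2 row 2 — prev 0 → CONFLICT
2: bank 0 row 9 — prev 9 → HIT
3: bank 1 row 3 — prev None → EMPTY
4: bank 1 row 6 — prev 3 → CONFLICT
5: bank 2 row 8 — prev 2 → CONFLICT
6: bank 0 row 8 — prev 9 → CONFLICT
7: bank 1 row 4 — prev 6 → CONFLICT
8: bank 1 row 4 — prev 4 → HIT
9: bank 0 row 8 — prev 8 → HIT
10: bank 2 row 7 — prev 8 → CONFLICT
11: bank 2 row 7 — prev 7 → HIT
12: bank 1 row 1 — prev 4 → CONFLICT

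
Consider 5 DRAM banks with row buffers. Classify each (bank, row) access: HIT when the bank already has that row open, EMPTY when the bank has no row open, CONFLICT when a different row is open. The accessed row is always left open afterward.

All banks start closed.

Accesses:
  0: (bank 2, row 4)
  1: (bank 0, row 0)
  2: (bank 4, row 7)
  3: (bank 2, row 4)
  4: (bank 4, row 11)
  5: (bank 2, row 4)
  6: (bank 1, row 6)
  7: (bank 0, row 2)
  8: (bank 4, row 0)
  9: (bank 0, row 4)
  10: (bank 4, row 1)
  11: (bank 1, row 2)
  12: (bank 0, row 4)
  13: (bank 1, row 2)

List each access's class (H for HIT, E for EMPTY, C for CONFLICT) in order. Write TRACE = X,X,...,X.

#0 (2,4) E
#1 (0,0) E
#2 (4,7) E
#3 (2,4) H  (was 4)
#4 (4,11) C  (was 7)
#5 (2,4) H  (was 4)
#6 (1,6) E
#7 (0,2) C  (was 0)
#8 (4,0) C  (was 11)
#9 (0,4) C  (was 2)
#10 (4,1) C  (was 0)
#11 (1,2) C  (was 6)
#12 (0,4) H  (was 4)
#13 (1,2) H  (was 2)

TRACE = E,E,E,H,C,H,E,C,C,C,C,C,H,H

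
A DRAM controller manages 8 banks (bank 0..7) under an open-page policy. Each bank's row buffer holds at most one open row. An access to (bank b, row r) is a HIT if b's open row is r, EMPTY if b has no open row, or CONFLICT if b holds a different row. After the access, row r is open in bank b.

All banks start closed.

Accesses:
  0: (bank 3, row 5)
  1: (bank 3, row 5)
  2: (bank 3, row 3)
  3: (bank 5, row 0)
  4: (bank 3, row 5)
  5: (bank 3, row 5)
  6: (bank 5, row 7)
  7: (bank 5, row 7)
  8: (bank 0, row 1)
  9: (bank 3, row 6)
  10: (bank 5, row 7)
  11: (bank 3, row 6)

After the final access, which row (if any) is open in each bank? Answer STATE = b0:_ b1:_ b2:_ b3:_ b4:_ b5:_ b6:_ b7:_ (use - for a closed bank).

#0 (3,5) E
#1 (3,5) H  (was 5)
#2 (3,3) C  (was 5)
#3 (5,0) E
#4 (3,5) C  (was 3)
#5 (3,5) H  (was 5)
#6 (5,7) C  (was 0)
#7 (5,7) H  (was 7)
#8 (0,1) E
#9 (3,6) C  (was 5)
#10 (5,7) H  (was 7)
#11 (3,6) H  (was 6)

STATE = b0:1 b1:- b2:- b3:6 b4:- b5:7 b6:- b7:-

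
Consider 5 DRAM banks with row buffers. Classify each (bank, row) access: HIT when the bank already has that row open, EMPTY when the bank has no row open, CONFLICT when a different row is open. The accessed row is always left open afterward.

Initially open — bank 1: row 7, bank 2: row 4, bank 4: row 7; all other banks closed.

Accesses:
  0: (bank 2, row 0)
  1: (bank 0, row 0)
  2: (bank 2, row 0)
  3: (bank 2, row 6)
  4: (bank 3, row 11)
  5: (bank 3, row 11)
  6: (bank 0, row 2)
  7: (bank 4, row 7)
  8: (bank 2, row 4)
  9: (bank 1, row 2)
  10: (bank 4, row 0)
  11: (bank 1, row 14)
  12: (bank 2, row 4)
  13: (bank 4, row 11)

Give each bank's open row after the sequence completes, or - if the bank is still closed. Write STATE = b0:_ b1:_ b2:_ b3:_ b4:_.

  [0] b2 r0: had r4 ⇒ C
  [1] b0 r0: no row ⇒ E
  [2] b2 r0: had r0 ⇒ H
  [3] b2 r6: had r0 ⇒ C
  [4] b3 r11: no row ⇒ E
  [5] b3 r11: had r11 ⇒ H
  [6] b0 r2: had r0 ⇒ C
  [7] b4 r7: had r7 ⇒ H
  [8] b2 r4: had r6 ⇒ C
  [9] b1 r2: had r7 ⇒ C
  [10] b4 r0: had r7 ⇒ C
  [11] b1 r14: had r2 ⇒ C
  [12] b2 r4: had r4 ⇒ H
  [13] b4 r11: had r0 ⇒ C

STATE = b0:2 b1:14 b2:4 b3:11 b4:11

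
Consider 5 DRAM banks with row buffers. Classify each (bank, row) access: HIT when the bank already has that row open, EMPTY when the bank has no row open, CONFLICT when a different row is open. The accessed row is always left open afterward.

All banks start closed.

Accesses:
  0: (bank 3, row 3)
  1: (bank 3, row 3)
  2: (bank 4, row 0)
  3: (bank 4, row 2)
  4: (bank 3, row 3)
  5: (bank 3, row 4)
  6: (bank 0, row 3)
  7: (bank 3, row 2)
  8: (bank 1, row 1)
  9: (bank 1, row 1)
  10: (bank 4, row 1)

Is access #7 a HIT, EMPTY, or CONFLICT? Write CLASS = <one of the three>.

CLASS = CONFLICT

  [0] b3 r3: no row ⇒ E
  [1] b3 r3: had r3 ⇒ H
  [2] b4 r0: no row ⇒ E
  [3] b4 r2: had r0 ⇒ C
  [4] b3 r3: had r3 ⇒ H
  [5] b3 r4: had r3 ⇒ C
  [6] b0 r3: no row ⇒ E
  [7] b3 r2: had r4 ⇒ C
  [8] b1 r1: no row ⇒ E
  [9] b1 r1: had r1 ⇒ H
  [10] b4 r1: had r2 ⇒ C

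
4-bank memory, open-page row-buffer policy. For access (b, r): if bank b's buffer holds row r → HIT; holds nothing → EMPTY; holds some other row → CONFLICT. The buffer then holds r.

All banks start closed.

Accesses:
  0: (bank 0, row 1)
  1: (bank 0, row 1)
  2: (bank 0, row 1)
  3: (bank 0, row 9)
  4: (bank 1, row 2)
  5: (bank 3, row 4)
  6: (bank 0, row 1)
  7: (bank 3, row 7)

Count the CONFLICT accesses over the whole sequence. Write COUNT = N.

COUNT = 3

#0 (0,1) E
#1 (0,1) H  (was 1)
#2 (0,1) H  (was 1)
#3 (0,9) C  (was 1)
#4 (1,2) E
#5 (3,4) E
#6 (0,1) C  (was 9)
#7 (3,7) C  (was 4)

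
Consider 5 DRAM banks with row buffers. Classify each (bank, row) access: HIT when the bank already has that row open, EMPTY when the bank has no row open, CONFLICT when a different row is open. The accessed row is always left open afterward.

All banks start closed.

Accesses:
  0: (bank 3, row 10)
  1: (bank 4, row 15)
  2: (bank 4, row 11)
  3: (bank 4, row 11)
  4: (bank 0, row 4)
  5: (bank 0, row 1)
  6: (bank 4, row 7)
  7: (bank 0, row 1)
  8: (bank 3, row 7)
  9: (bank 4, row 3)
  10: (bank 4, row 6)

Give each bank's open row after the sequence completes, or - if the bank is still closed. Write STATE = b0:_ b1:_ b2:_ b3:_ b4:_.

0: bank 3 row 10 — prev None → EMPTY
1: bank 4 row 15 — prev None → EMPTY
2: bank 4 row 11 — prev 15 → CONFLICT
3: bank 4 row 11 — prev 11 → HIT
4: bank 0 row 4 — prev None → EMPTY
5: bank 0 row 1 — prev 4 → CONFLICT
6: bank 4 row 7 — prev 11 → CONFLICT
7: bank 0 row 1 — prev 1 → HIT
8: bank 3 row 7 — prev 10 → CONFLICT
9: bank 4 row 3 — prev 7 → CONFLICT
10: bank 4 row 6 — prev 3 → CONFLICT

STATE = b0:1 b1:- b2:- b3:7 b4:6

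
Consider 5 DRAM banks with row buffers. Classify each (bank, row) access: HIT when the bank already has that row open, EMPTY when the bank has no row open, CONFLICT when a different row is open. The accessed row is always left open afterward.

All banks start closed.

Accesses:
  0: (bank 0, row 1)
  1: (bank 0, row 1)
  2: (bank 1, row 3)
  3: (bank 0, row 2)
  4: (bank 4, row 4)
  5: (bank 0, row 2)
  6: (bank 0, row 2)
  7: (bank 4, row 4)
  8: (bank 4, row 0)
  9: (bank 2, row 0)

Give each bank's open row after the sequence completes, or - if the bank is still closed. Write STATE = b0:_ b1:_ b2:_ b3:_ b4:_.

step 0: bank0 None->1 [EMPTY]
step 1: bank0 1->1 [HIT]
step 2: bank1 None->3 [EMPTY]
step 3: bank0 1->2 [CONFLICT]
step 4: bank4 None->4 [EMPTY]
step 5: bank0 2->2 [HIT]
step 6: bank0 2->2 [HIT]
step 7: bank4 4->4 [HIT]
step 8: bank4 4->0 [CONFLICT]
step 9: bank2 None->0 [EMPTY]

STATE = b0:2 b1:3 b2:0 b3:- b4:0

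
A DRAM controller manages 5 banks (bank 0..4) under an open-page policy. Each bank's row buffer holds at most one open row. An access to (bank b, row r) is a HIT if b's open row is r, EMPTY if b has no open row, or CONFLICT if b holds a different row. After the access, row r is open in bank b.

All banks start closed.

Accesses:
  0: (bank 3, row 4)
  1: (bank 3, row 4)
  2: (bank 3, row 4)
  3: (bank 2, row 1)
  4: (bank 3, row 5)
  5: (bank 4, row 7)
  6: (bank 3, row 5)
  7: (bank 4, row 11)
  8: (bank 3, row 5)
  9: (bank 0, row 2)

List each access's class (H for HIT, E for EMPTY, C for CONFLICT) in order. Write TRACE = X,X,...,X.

TRACE = E,H,H,E,C,E,H,C,H,E

  [0] b3 r4: no row ⇒ E
  [1] b3 r4: had r4 ⇒ H
  [2] b3 r4: had r4 ⇒ H
  [3] b2 r1: no row ⇒ E
  [4] b3 r5: had r4 ⇒ C
  [5] b4 r7: no row ⇒ E
  [6] b3 r5: had r5 ⇒ H
  [7] b4 r11: had r7 ⇒ C
  [8] b3 r5: had r5 ⇒ H
  [9] b0 r2: no row ⇒ E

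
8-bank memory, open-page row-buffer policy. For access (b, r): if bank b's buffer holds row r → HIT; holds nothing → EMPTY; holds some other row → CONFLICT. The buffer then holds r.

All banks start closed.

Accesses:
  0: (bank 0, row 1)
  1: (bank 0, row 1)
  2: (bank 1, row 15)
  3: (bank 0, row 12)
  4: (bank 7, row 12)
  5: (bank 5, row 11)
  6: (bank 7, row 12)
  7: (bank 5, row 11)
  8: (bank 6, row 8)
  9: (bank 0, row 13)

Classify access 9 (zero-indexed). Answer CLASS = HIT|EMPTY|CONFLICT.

0: bank 0 row 1 — prev None → EMPTY
1: bank 0 row 1 — prev 1 → HIT
2: bank 1 row 15 — prev None → EMPTY
3: bank 0 row 12 — prev 1 → CONFLICT
4: bank 7 row 12 — prev None → EMPTY
5: bank 5 row 11 — prev None → EMPTY
6: bank 7 row 12 — prev 12 → HIT
7: bank 5 row 11 — prev 11 → HIT
8: bank 6 row 8 — prev None → EMPTY
9: bank 0 row 13 — prev 12 → CONFLICT

CLASS = CONFLICT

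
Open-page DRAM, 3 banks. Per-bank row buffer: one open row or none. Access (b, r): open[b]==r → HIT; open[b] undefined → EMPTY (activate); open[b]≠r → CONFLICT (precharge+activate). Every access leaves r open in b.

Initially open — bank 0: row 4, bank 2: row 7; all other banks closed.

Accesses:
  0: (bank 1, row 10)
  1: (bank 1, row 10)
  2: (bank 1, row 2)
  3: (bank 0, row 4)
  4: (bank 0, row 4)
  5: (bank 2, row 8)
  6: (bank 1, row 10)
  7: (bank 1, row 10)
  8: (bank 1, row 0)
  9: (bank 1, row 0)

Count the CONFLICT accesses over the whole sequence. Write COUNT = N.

COUNT = 4

0: bank 1 row 10 — prev None → EMPTY
1: bank 1 row 10 — prev 10 → HIT
2: bank 1 row 2 — prev 10 → CONFLICT
3: bank 0 row 4 — prev 4 → HIT
4: bank 0 row 4 — prev 4 → HIT
5: bank 2 row 8 — prev 7 → CONFLICT
6: bank 1 row 10 — prev 2 → CONFLICT
7: bank 1 row 10 — prev 10 → HIT
8: bank 1 row 0 — prev 10 → CONFLICT
9: bank 1 row 0 — prev 0 → HIT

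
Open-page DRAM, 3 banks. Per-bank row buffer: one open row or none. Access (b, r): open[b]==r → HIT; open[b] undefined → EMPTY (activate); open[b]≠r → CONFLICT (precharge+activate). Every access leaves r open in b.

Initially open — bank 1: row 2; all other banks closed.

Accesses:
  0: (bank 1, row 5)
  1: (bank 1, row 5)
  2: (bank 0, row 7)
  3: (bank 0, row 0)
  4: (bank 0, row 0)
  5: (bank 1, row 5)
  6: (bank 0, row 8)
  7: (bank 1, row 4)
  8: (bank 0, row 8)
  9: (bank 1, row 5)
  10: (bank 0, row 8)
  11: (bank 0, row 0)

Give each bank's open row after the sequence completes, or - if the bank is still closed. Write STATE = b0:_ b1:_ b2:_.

STATE = b0:0 b1:5 b2:-

0: bank 1 row 5 — prev 2 → CONFLICT
1: bank 1 row 5 — prev 5 → HIT
2: bank 0 row 7 — prev None → EMPTY
3: bank 0 row 0 — prev 7 → CONFLICT
4: bank 0 row 0 — prev 0 → HIT
5: bank 1 row 5 — prev 5 → HIT
6: bank 0 row 8 — prev 0 → CONFLICT
7: bank 1 row 4 — prev 5 → CONFLICT
8: bank 0 row 8 — prev 8 → HIT
9: bank 1 row 5 — prev 4 → CONFLICT
10: bank 0 row 8 — prev 8 → HIT
11: bank 0 row 0 — prev 8 → CONFLICT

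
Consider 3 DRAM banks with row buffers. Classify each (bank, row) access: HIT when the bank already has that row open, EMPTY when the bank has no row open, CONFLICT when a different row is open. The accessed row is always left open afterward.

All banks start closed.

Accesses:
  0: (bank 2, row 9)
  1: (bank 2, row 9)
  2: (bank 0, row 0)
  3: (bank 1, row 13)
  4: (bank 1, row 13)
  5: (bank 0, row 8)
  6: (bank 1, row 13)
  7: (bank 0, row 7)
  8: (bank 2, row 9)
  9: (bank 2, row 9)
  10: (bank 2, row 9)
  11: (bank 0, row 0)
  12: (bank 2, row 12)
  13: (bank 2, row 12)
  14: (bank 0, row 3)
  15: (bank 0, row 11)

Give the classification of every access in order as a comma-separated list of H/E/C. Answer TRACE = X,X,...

  [0] b2 r9: no row ⇒ E
  [1] b2 r9: had r9 ⇒ H
  [2] b0 r0: no row ⇒ E
  [3] b1 r13: no row ⇒ E
  [4] b1 r13: had r13 ⇒ H
  [5] b0 r8: had r0 ⇒ C
  [6] b1 r13: had r13 ⇒ H
  [7] b0 r7: had r8 ⇒ C
  [8] b2 r9: had r9 ⇒ H
  [9] b2 r9: had r9 ⇒ H
  [10] b2 r9: had r9 ⇒ H
  [11] b0 r0: had r7 ⇒ C
  [12] b2 r12: had r9 ⇒ C
  [13] b2 r12: had r12 ⇒ H
  [14] b0 r3: had r0 ⇒ C
  [15] b0 r11: had r3 ⇒ C

TRACE = E,H,E,E,H,C,H,C,H,H,H,C,C,H,C,C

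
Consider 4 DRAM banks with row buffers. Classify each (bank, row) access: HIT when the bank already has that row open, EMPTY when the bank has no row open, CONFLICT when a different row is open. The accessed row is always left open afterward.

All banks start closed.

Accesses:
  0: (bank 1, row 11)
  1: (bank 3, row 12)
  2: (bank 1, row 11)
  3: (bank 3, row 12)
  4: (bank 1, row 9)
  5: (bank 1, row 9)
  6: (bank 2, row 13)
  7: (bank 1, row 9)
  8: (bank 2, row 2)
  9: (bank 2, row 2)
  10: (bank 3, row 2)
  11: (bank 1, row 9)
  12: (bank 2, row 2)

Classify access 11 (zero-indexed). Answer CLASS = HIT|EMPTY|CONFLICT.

#0 (1,11) E
#1 (3,12) E
#2 (1,11) H  (was 11)
#3 (3,12) H  (was 12)
#4 (1,9) C  (was 11)
#5 (1,9) H  (was 9)
#6 (2,13) E
#7 (1,9) H  (was 9)
#8 (2,2) C  (was 13)
#9 (2,2) H  (was 2)
#10 (3,2) C  (was 12)
#11 (1,9) H  (was 9)
#12 (2,2) H  (was 2)

CLASS = HIT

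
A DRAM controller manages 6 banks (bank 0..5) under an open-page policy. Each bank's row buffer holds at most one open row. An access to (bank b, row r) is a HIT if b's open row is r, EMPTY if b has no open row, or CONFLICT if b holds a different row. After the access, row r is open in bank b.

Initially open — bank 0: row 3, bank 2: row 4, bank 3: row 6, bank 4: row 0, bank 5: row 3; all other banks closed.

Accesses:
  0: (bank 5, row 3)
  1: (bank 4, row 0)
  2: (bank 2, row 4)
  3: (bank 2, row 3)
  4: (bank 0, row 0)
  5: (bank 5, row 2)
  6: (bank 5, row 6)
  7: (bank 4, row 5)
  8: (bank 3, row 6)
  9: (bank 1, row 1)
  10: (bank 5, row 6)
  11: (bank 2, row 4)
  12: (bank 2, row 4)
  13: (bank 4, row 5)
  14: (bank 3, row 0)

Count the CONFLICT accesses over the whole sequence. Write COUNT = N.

0: bank 5 row 3 — prev 3 → HIT
1: bank 4 row 0 — prev 0 → HIT
2: bank 2 row 4 — prev 4 → HIT
3: bank 2 row 3 — prev 4 → CONFLICT
4: bank 0 row 0 — prev 3 → CONFLICT
5: bank 5 row 2 — prev 3 → CONFLICT
6: bank 5 row 6 — prev 2 → CONFLICT
7: bank 4 row 5 — prev 0 → CONFLICT
8: bank 3 row 6 — prev 6 → HIT
9: bank 1 row 1 — prev None → EMPTY
10: bank 5 row 6 — prev 6 → HIT
11: bank 2 row 4 — prev 3 → CONFLICT
12: bank 2 row 4 — prev 4 → HIT
13: bank 4 row 5 — prev 5 → HIT
14: bank 3 row 0 — prev 6 → CONFLICT

COUNT = 7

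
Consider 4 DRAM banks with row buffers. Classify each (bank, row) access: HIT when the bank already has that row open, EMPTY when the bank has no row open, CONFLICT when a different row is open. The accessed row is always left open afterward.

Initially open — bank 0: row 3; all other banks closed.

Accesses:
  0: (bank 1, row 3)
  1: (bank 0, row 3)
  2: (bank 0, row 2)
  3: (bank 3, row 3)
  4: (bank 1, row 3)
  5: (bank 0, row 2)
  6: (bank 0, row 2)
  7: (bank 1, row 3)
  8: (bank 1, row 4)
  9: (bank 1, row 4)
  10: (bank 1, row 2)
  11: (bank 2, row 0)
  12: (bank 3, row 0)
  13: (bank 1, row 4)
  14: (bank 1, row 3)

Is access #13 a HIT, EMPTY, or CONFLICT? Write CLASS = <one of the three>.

CLASS = CONFLICT

#0 (1,3) E
#1 (0,3) H  (was 3)
#2 (0,2) C  (was 3)
#3 (3,3) E
#4 (1,3) H  (was 3)
#5 (0,2) H  (was 2)
#6 (0,2) H  (was 2)
#7 (1,3) H  (was 3)
#8 (1,4) C  (was 3)
#9 (1,4) H  (was 4)
#10 (1,2) C  (was 4)
#11 (2,0) E
#12 (3,0) C  (was 3)
#13 (1,4) C  (was 2)
#14 (1,3) C  (was 4)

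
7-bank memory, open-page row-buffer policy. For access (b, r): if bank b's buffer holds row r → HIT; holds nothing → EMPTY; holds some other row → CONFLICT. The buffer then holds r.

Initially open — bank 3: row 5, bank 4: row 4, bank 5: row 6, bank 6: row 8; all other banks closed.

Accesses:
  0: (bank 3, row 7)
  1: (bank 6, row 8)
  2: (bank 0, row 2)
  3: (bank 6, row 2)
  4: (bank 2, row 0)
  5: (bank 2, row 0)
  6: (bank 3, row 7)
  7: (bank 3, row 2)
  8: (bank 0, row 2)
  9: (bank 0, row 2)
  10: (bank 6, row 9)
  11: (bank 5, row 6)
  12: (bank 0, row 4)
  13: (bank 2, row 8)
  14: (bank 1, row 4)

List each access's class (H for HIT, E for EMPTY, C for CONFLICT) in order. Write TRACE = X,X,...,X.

0: bank 3 row 7 — prev 5 → CONFLICT
1: bank 6 row 8 — prev 8 → HIT
2: bank 0 row 2 — prev None → EMPTY
3: bank 6 row 2 — prev 8 → CONFLICT
4: bank 2 row 0 — prev None → EMPTY
5: bank 2 row 0 — prev 0 → HIT
6: bank 3 row 7 — prev 7 → HIT
7: bank 3 row 2 — prev 7 → CONFLICT
8: bank 0 row 2 — prev 2 → HIT
9: bank 0 row 2 — prev 2 → HIT
10: bank 6 row 9 — prev 2 → CONFLICT
11: bank 5 row 6 — prev 6 → HIT
12: bank 0 row 4 — prev 2 → CONFLICT
13: bank 2 row 8 — prev 0 → CONFLICT
14: bank 1 row 4 — prev None → EMPTY

TRACE = C,H,E,C,E,H,H,C,H,H,C,H,C,C,E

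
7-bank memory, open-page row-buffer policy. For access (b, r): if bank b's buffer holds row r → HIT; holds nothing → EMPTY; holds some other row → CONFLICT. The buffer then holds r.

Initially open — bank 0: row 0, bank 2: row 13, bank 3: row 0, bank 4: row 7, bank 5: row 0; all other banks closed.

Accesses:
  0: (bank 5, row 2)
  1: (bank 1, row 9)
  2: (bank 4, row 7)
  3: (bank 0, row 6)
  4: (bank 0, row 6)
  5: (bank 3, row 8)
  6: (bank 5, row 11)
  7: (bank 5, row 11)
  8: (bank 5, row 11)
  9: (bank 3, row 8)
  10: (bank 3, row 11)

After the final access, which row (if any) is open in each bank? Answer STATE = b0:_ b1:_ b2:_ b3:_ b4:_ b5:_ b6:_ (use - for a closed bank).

  [0] b5 r2: had r0 ⇒ C
  [1] b1 r9: no row ⇒ E
  [2] b4 r7: had r7 ⇒ H
  [3] b0 r6: had r0 ⇒ C
  [4] b0 r6: had r6 ⇒ H
  [5] b3 r8: had r0 ⇒ C
  [6] b5 r11: had r2 ⇒ C
  [7] b5 r11: had r11 ⇒ H
  [8] b5 r11: had r11 ⇒ H
  [9] b3 r8: had r8 ⇒ H
  [10] b3 r11: had r8 ⇒ C

STATE = b0:6 b1:9 b2:13 b3:11 b4:7 b5:11 b6:-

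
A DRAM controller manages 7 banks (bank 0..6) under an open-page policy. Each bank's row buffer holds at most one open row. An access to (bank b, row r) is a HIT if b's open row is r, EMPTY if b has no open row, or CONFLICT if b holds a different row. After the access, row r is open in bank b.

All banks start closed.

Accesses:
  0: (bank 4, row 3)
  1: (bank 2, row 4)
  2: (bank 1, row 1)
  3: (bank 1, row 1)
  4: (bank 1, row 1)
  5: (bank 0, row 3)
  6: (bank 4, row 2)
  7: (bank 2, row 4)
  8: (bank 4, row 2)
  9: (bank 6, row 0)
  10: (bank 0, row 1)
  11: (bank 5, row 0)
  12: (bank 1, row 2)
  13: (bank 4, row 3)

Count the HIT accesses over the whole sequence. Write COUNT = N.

COUNT = 4

  [0] b4 r3: no row ⇒ E
  [1] b2 r4: no row ⇒ E
  [2] b1 r1: no row ⇒ E
  [3] b1 r1: had r1 ⇒ H
  [4] b1 r1: had r1 ⇒ H
  [5] b0 r3: no row ⇒ E
  [6] b4 r2: had r3 ⇒ C
  [7] b2 r4: had r4 ⇒ H
  [8] b4 r2: had r2 ⇒ H
  [9] b6 r0: no row ⇒ E
  [10] b0 r1: had r3 ⇒ C
  [11] b5 r0: no row ⇒ E
  [12] b1 r2: had r1 ⇒ C
  [13] b4 r3: had r2 ⇒ C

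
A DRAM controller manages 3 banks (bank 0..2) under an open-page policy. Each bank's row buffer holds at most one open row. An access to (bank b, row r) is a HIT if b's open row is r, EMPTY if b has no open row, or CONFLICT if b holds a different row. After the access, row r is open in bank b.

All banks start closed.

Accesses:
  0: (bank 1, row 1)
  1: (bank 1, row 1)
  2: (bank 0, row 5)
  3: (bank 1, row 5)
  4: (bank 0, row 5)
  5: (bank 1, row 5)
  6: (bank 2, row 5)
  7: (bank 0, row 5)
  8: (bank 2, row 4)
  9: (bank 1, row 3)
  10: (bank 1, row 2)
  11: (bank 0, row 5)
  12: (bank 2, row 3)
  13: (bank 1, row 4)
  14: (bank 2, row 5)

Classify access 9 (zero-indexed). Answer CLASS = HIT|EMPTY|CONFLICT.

  [0] b1 r1: no row ⇒ E
  [1] b1 r1: had r1 ⇒ H
  [2] b0 r5: no row ⇒ E
  [3] b1 r5: had r1 ⇒ C
  [4] b0 r5: had r5 ⇒ H
  [5] b1 r5: had r5 ⇒ H
  [6] b2 r5: no row ⇒ E
  [7] b0 r5: had r5 ⇒ H
  [8] b2 r4: had r5 ⇒ C
  [9] b1 r3: had r5 ⇒ C
  [10] b1 r2: had r3 ⇒ C
  [11] b0 r5: had r5 ⇒ H
  [12] b2 r3: had r4 ⇒ C
  [13] b1 r4: had r2 ⇒ C
  [14] b2 r5: had r3 ⇒ C

CLASS = CONFLICT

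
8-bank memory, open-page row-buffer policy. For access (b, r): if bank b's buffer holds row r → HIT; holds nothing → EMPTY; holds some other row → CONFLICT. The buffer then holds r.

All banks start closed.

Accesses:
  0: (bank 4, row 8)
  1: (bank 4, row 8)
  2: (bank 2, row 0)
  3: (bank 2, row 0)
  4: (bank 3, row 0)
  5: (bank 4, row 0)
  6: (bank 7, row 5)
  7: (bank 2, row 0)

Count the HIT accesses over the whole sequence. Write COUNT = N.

step 0: bank4 None->8 [EMPTY]
step 1: bank4 8->8 [HIT]
step 2: bank2 None->0 [EMPTY]
step 3: bank2 0->0 [HIT]
step 4: bank3 None->0 [EMPTY]
step 5: bank4 8->0 [CONFLICT]
step 6: bank7 None->5 [EMPTY]
step 7: bank2 0->0 [HIT]

COUNT = 3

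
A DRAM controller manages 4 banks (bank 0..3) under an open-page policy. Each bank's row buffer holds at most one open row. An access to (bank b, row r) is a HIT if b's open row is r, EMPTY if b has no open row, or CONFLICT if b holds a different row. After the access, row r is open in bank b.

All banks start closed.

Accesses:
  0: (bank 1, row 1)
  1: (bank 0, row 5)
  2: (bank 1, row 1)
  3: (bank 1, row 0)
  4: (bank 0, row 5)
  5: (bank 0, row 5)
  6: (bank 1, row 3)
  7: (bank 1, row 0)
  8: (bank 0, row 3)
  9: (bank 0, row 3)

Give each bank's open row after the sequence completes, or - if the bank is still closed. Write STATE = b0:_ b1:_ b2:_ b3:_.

STATE = b0:3 b1:0 b2:- b3:-

#0 (1,1) E
#1 (0,5) E
#2 (1,1) H  (was 1)
#3 (1,0) C  (was 1)
#4 (0,5) H  (was 5)
#5 (0,5) H  (was 5)
#6 (1,3) C  (was 0)
#7 (1,0) C  (was 3)
#8 (0,3) C  (was 5)
#9 (0,3) H  (was 3)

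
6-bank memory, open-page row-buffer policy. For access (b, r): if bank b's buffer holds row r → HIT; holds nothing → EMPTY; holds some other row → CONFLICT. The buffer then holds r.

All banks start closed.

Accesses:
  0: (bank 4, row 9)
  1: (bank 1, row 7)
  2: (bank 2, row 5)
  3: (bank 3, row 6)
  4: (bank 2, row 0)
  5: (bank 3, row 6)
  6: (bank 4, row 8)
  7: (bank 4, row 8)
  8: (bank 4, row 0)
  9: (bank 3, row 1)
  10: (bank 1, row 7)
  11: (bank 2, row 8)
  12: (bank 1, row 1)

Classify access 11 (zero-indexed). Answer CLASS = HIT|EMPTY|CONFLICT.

0: bank 4 row 9 — prev None → EMPTY
1: bank 1 row 7 — prev None → EMPTY
2: bank 2 row 5 — prev None → EMPTY
3: bank 3 row 6 — prev None → EMPTY
4: bank 2 row 0 — prev 5 → CONFLICT
5: bank 3 row 6 — prev 6 → HIT
6: bank 4 row 8 — prev 9 → CONFLICT
7: bank 4 row 8 — prev 8 → HIT
8: bank 4 row 0 — prev 8 → CONFLICT
9: bank 3 row 1 — prev 6 → CONFLICT
10: bank 1 row 7 — prev 7 → HIT
11: bank 2 row 8 — prev 0 → CONFLICT
12: bank 1 row 1 — prev 7 → CONFLICT

CLASS = CONFLICT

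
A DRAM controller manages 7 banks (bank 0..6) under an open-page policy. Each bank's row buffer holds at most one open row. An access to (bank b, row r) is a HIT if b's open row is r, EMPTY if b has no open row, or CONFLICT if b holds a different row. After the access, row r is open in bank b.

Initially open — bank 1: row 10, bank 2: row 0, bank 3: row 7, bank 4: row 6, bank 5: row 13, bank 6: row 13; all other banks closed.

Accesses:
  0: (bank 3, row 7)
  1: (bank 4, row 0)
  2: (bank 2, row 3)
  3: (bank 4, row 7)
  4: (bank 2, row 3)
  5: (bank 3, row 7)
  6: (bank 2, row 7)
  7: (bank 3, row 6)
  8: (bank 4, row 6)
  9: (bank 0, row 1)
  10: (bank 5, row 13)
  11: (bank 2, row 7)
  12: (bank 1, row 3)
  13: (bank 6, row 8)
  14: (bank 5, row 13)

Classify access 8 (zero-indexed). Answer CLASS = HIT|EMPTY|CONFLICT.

CLASS = CONFLICT

0: bank 3 row 7 — prev 7 → HIT
1: bank 4 row 0 — prev 6 → CONFLICT
2: bank 2 row 3 — prev 0 → CONFLICT
3: bank 4 row 7 — prev 0 → CONFLICT
4: bank 2 row 3 — prev 3 → HIT
5: bank 3 row 7 — prev 7 → HIT
6: bank 2 row 7 — prev 3 → CONFLICT
7: bank 3 row 6 — prev 7 → CONFLICT
8: bank 4 row 6 — prev 7 → CONFLICT
9: bank 0 row 1 — prev None → EMPTY
10: bank 5 row 13 — prev 13 → HIT
11: bank 2 row 7 — prev 7 → HIT
12: bank 1 row 3 — prev 10 → CONFLICT
13: bank 6 row 8 — prev 13 → CONFLICT
14: bank 5 row 13 — prev 13 → HIT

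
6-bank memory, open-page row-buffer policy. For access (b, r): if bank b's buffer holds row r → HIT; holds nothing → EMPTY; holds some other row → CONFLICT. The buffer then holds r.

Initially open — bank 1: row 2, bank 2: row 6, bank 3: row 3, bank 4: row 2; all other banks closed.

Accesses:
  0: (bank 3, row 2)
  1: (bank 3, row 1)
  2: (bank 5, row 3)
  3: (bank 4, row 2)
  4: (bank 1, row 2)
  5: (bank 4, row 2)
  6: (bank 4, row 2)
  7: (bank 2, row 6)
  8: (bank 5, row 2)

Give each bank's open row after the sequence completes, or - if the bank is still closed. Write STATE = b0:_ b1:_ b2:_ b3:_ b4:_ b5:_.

step 0: bank3 3->2 [CONFLICT]
step 1: bank3 2->1 [CONFLICT]
step 2: bank5 None->3 [EMPTY]
step 3: bank4 2->2 [HIT]
step 4: bank1 2->2 [HIT]
step 5: bank4 2->2 [HIT]
step 6: bank4 2->2 [HIT]
step 7: bank2 6->6 [HIT]
step 8: bank5 3->2 [CONFLICT]

STATE = b0:- b1:2 b2:6 b3:1 b4:2 b5:2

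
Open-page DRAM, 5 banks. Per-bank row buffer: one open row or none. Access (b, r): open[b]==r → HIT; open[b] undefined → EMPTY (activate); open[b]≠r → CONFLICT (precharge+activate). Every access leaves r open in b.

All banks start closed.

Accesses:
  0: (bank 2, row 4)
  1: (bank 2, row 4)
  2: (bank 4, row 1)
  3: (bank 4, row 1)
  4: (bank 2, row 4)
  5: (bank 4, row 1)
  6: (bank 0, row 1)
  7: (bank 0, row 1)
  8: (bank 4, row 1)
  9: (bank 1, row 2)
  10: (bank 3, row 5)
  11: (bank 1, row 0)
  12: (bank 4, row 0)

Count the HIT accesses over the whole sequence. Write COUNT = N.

step 0: bank2 None->4 [EMPTY]
step 1: bank2 4->4 [HIT]
step 2: bank4 None->1 [EMPTY]
step 3: bank4 1->1 [HIT]
step 4: bank2 4->4 [HIT]
step 5: bank4 1->1 [HIT]
step 6: bank0 None->1 [EMPTY]
step 7: bank0 1->1 [HIT]
step 8: bank4 1->1 [HIT]
step 9: bank1 None->2 [EMPTY]
step 10: bank3 None->5 [EMPTY]
step 11: bank1 2->0 [CONFLICT]
step 12: bank4 1->0 [CONFLICT]

COUNT = 6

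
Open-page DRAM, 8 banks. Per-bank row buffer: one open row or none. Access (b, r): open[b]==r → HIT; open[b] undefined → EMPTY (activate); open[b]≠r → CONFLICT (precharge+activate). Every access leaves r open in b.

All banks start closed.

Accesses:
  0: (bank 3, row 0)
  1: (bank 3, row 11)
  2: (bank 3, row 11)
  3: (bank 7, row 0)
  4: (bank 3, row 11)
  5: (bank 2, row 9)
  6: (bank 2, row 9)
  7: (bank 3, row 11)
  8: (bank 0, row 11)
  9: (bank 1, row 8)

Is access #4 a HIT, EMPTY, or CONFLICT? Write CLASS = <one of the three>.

CLASS = HIT

#0 (3,0) E
#1 (3,11) C  (was 0)
#2 (3,11) H  (was 11)
#3 (7,0) E
#4 (3,11) H  (was 11)
#5 (2,9) E
#6 (2,9) H  (was 9)
#7 (3,11) H  (was 11)
#8 (0,11) E
#9 (1,8) E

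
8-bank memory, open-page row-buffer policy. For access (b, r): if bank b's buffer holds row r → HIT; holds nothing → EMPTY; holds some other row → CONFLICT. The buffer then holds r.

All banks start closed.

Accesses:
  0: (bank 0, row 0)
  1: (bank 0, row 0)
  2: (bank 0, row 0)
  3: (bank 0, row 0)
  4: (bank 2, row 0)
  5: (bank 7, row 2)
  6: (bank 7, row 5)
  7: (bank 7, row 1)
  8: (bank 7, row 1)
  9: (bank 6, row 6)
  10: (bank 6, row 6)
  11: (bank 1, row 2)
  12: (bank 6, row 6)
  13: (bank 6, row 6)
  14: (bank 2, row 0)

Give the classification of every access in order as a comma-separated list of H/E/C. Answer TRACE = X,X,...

TRACE = E,H,H,H,E,E,C,C,H,E,H,E,H,H,H

0: bank 0 row 0 — prev None → EMPTY
1: bank 0 row 0 — prev 0 → HIT
2: bank 0 row 0 — prev 0 → HIT
3: bank 0 row 0 — prev 0 → HIT
4: bank 2 row 0 — prev None → EMPTY
5: bank 7 row 2 — prev None → EMPTY
6: bank 7 row 5 — prev 2 → CONFLICT
7: bank 7 row 1 — prev 5 → CONFLICT
8: bank 7 row 1 — prev 1 → HIT
9: bank 6 row 6 — prev None → EMPTY
10: bank 6 row 6 — prev 6 → HIT
11: bank 1 row 2 — prev None → EMPTY
12: bank 6 row 6 — prev 6 → HIT
13: bank 6 row 6 — prev 6 → HIT
14: bank 2 row 0 — prev 0 → HIT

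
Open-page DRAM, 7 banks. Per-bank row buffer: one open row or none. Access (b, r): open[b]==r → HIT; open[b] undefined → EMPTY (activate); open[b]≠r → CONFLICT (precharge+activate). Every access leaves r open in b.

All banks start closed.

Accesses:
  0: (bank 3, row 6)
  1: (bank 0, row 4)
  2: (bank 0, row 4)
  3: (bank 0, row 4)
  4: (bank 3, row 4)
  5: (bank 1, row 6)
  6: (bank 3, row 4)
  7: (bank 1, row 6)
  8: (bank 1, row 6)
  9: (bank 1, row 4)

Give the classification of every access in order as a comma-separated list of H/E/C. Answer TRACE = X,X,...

  [0] b3 r6: no row ⇒ E
  [1] b0 r4: no row ⇒ E
  [2] b0 r4: had r4 ⇒ H
  [3] b0 r4: had r4 ⇒ H
  [4] b3 r4: had r6 ⇒ C
  [5] b1 r6: no row ⇒ E
  [6] b3 r4: had r4 ⇒ H
  [7] b1 r6: had r6 ⇒ H
  [8] b1 r6: had r6 ⇒ H
  [9] b1 r4: had r6 ⇒ C

TRACE = E,E,H,H,C,E,H,H,H,C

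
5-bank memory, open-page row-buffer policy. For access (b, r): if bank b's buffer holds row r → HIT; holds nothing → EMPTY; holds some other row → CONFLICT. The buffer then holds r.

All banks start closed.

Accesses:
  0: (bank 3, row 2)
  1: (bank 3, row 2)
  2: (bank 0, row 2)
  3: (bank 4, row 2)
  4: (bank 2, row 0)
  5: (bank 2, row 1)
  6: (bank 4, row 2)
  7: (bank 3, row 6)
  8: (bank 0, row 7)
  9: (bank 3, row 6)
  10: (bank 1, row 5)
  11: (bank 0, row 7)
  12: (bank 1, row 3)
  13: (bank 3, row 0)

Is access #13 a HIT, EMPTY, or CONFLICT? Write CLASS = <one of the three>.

step 0: bank3 None->2 [EMPTY]
step 1: bank3 2->2 [HIT]
step 2: bank0 None->2 [EMPTY]
step 3: bank4 None->2 [EMPTY]
step 4: bank2 None->0 [EMPTY]
step 5: bank2 0->1 [CONFLICT]
step 6: bank4 2->2 [HIT]
step 7: bank3 2->6 [CONFLICT]
step 8: bank0 2->7 [CONFLICT]
step 9: bank3 6->6 [HIT]
step 10: bank1 None->5 [EMPTY]
step 11: bank0 7->7 [HIT]
step 12: bank1 5->3 [CONFLICT]
step 13: bank3 6->0 [CONFLICT]

CLASS = CONFLICT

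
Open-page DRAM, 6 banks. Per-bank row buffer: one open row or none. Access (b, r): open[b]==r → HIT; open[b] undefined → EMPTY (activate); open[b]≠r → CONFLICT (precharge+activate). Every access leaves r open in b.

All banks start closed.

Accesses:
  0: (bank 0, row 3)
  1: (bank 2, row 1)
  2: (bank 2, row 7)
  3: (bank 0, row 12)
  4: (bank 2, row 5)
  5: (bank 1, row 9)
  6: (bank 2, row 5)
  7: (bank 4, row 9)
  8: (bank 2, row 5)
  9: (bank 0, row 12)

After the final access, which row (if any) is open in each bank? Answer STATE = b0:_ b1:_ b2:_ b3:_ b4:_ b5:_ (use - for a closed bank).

STATE = b0:12 b1:9 b2:5 b3:- b4:9 b5:-

#0 (0,3) E
#1 (2,1) E
#2 (2,7) C  (was 1)
#3 (0,12) C  (was 3)
#4 (2,5) C  (was 7)
#5 (1,9) E
#6 (2,5) H  (was 5)
#7 (4,9) E
#8 (2,5) H  (was 5)
#9 (0,12) H  (was 12)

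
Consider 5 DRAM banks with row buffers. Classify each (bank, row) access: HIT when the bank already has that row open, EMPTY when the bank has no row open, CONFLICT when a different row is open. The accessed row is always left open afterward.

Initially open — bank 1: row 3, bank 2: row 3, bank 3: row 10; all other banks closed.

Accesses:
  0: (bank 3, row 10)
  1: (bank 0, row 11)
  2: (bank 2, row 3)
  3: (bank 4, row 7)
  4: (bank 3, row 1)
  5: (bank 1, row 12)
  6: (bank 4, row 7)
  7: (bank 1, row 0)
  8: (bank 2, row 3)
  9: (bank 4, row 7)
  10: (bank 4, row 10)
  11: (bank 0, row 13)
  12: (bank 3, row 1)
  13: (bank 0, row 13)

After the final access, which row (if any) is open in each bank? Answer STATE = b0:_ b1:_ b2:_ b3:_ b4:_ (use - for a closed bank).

#0 (3,10) H  (was 10)
#1 (0,11) E
#2 (2,3) H  (was 3)
#3 (4,7) E
#4 (3,1) C  (was 10)
#5 (1,12) C  (was 3)
#6 (4,7) H  (was 7)
#7 (1,0) C  (was 12)
#8 (2,3) H  (was 3)
#9 (4,7) H  (was 7)
#10 (4,10) C  (was 7)
#11 (0,13) C  (was 11)
#12 (3,1) H  (was 1)
#13 (0,13) H  (was 13)

STATE = b0:13 b1:0 b2:3 b3:1 b4:10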